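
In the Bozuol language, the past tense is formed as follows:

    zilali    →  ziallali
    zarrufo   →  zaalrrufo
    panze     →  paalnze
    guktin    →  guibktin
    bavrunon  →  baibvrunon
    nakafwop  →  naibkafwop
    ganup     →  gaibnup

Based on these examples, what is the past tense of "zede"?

zealde

"zede" ends in a vowel. The stems ending in a vowel (zilali → ziallali, zarrufo → zaalrrufo, panze → paalnze) insert -al- after the first vowel.
So zede → zealde.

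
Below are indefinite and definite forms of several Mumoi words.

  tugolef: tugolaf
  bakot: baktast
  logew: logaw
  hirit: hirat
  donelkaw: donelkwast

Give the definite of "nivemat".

nivemtast

donelkaw and logew both end in -w yet inflect differently (donelkwast, logaw), so the final letter is not what conditions the rule; the last vowel is.
"nivemat" has last vowel 'a'. The one such stem in the data (donelkaw → donelkwast) deletes the last vowel and adds -ast (as does bakot), so the same rule applies.
The other pattern: stems whose last vowel is 'e' or 'i' change the last vowel to 'a'.
So nivemat → nivemtast.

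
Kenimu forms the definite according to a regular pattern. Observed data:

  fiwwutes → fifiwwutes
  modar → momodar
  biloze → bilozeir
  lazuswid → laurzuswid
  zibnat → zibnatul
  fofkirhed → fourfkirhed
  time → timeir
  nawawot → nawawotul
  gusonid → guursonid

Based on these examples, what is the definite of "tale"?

taleir

biloze and fofkirhed both have last vowel 'e' yet inflect differently (bilozeir, fourfkirhed), so the last vowel is not what conditions the rule; the final letter is.
"tale" ends in -e. The stems ending in -e (biloze → bilozeir, time → timeir) add -ir.
So tale → taleir.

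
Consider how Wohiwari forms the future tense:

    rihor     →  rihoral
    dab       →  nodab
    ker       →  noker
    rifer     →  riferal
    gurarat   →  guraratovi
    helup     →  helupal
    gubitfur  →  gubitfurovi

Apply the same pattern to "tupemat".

tupematovi

ker and rihor both end in -r yet inflect differently (noker, rihoral), so the final letter is not what conditions the rule; the number of vowels is.
"tupemat" has 3 vowels. The stems with 3 vowels (gurarat → guraratovi, gubitfur → gubitfurovi) add -ovi.
The other patterns: stems with 1 vowel add the prefix no-; stems with 2 vowels add -al.
So tupemat → tupematovi.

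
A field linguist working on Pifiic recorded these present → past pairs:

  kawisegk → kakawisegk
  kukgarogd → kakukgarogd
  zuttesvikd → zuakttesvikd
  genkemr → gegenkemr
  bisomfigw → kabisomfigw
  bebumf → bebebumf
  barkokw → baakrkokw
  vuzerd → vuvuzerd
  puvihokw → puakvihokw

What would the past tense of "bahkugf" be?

kabahkugf

bisomfigw and puvihokw both end in -w yet inflect differently (kabisomfigw, puakvihokw), so the final letter is not what conditions the rule; the second-to-last letter is.
"bahkugf" has second-to-last letter 'g'. The stems whose second-to-last letter is 'g' (kukgarogd → kakukgarogd, kawisegk → kakawisegk, bisomfigw → kabisomfigw) add the prefix ka-.
The other patterns: stems whose second-to-last letter is 'k' insert -ak- after the first vowel; stems whose second-to-last letter is 'm' or 'r' repeat the first consonant+vowel as a prefix.
So bahkugf → kabahkugf.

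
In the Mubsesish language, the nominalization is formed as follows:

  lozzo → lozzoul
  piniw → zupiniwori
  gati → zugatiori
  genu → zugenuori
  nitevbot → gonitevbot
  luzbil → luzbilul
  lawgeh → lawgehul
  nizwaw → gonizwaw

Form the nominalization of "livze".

livzeul

piniw and nizwaw both end in -w yet inflect differently (zupiniwori, gonizwaw), so the final letter is not what conditions the rule; the first letter is.
"livze" begins with l-. The stems beginning with l- (luzbil → luzbilul, lozzo → lozzoul, lawgeh → lawgehul) add -ul.
So livze → livzeul.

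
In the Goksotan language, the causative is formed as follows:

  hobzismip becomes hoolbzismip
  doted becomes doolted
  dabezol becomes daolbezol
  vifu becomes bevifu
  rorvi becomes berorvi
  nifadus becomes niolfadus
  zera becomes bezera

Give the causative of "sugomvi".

besugomvi

vifu and nifadus both have last vowel 'u' yet inflect differently (bevifu, niolfadus), so the last vowel is not what conditions the rule; whether the stem ends in a vowel or a consonant is.
"sugomvi" ends in a vowel. The stems ending in a vowel (vifu → bevifu, rorvi → berorvi, zera → bezera) add the prefix be-.
The other pattern: stems ending in a consonant insert -ol- after the first vowel.
So sugomvi → besugomvi.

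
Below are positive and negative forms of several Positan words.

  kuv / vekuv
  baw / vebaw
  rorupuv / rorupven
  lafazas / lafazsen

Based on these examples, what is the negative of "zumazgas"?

zumazgsen

kuv and rorupuv both end in -v yet inflect differently (vekuv, rorupven), so the final letter is not what conditions the rule; the number of vowels is.
"zumazgas" has 3 vowels. The stems with 3 vowels (rorupuv → rorupven, lafazas → lafazsen) delete the last vowel and add -en.
The other pattern: stems with 1 vowel add the prefix ve-.
So zumazgas → zumazgsen.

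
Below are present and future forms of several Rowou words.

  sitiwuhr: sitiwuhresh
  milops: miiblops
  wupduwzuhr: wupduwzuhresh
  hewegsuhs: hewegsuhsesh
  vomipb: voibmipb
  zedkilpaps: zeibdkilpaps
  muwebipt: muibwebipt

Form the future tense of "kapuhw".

kapuhwesh

zedkilpaps and hewegsuhs both end in -s yet inflect differently (zeibdkilpaps, hewegsuhsesh), so the final letter is not what conditions the rule; the second-to-last letter is.
"kapuhw" has second-to-last letter 'h'. The stems whose second-to-last letter is 'h' (hewegsuhs → hewegsuhsesh, wupduwzuhr → wupduwzuhresh, sitiwuhr → sitiwuhresh) add -esh.
So kapuhw → kapuhwesh.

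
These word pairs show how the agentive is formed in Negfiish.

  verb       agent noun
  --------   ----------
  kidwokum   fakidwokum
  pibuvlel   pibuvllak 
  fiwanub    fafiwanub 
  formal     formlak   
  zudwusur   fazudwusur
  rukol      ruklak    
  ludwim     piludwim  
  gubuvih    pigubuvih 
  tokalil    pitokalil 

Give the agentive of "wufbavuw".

kidwokum and ludwim both end in -m yet inflect differently (fakidwokum, piludwim), so the final letter is not what conditions the rule; the last vowel is.
"wufbavuw" has last vowel 'u'. The stems whose last vowel is 'u' (zudwusur → fazudwusur, fiwanub → fafiwanub, kidwokum → fakidwokum) add the prefix fa-.
So wufbavuw → fawufbavuw.

fawufbavuw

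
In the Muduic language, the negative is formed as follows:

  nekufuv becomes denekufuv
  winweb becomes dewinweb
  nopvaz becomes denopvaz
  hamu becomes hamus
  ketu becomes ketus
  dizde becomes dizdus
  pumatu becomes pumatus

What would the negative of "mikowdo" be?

nekufuv and hamu both have last vowel 'u' yet inflect differently (denekufuv, hamus), so the last vowel is not what conditions the rule; whether the stem ends in a vowel or a consonant is.
"mikowdo" ends in a vowel. The stems ending in a vowel (hamu → hamus, ketu → ketus, dizde → dizdus) drop the final letter and add -us.
So mikowdo → mikowdus.

mikowdus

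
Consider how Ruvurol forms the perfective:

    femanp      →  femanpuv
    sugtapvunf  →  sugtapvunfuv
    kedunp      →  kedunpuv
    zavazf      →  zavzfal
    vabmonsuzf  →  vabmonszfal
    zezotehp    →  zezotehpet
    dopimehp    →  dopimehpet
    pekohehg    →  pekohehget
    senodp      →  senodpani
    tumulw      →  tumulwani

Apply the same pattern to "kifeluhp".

sugtapvunf and zavazf both end in -f yet inflect differently (sugtapvunfuv, zavzfal), so the final letter is not what conditions the rule; the second-to-last letter is.
"kifeluhp" has second-to-last letter 'h'. The stems whose second-to-last letter is 'h' (zezotehp → zezotehpet, dopimehp → dopimehpet, pekohehg → pekohehget) add -et.
The other patterns: stems whose second-to-last letter is 'n' add -uv; stems whose second-to-last letter is 'z' delete the last vowel and add -al; stems whose second-to-last letter is 'd' or 'l' add -ani.
So kifeluhp → kifeluhpet.

kifeluhpet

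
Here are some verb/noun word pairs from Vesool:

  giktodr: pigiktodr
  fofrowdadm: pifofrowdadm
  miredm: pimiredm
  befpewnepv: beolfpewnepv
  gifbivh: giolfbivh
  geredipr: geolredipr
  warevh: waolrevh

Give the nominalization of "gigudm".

pigigudm

giktodr and geredipr both end in -r yet inflect differently (pigiktodr, geolredipr), so the final letter is not what conditions the rule; the second-to-last letter is.
"gigudm" has second-to-last letter 'd'. The stems whose second-to-last letter is 'd' (giktodr → pigiktodr, fofrowdadm → pifofrowdadm, miredm → pimiredm) add the prefix pi-.
So gigudm → pigigudm.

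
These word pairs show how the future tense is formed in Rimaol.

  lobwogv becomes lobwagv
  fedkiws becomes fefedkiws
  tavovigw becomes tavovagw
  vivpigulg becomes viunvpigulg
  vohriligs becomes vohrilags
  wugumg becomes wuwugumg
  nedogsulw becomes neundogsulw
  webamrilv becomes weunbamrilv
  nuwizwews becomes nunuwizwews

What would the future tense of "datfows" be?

dadatfows

nuwizwews and vohriligs both end in -s yet inflect differently (nunuwizwews, vohrilags), so the final letter is not what conditions the rule; the second-to-last letter is.
"datfows" has second-to-last letter 'w'. The stems whose second-to-last letter is 'w' (nuwizwews → nunuwizwews, fedkiws → fefedkiws) repeat the first consonant+vowel as a prefix.
So datfows → dadatfows.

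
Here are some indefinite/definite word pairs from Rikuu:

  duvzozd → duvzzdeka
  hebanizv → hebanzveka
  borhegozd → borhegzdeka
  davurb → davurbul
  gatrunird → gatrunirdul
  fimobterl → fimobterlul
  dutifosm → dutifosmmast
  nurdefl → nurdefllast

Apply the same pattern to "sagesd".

duvzozd and gatrunird both end in -d yet inflect differently (duvzzdeka, gatrunirdul), so the final letter is not what conditions the rule; the second-to-last letter is.
"sagesd" has second-to-last letter 's'. The one such stem in the data (dutifosm → dutifosmmast) doubles the final consonant and adds -ast (as does nurdefl), so the same rule applies.
The other patterns: stems whose second-to-last letter is 'z' delete the last vowel and add -eka; stems whose second-to-last letter is 'r' add -ul.
So sagesd → sagesddast.

sagesddast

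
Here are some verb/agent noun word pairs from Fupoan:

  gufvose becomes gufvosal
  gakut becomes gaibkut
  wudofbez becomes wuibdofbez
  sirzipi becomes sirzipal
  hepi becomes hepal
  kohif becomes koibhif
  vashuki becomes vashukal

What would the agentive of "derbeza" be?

hepi and kohif both have last vowel 'i' yet inflect differently (hepal, koibhif), so the last vowel is not what conditions the rule; whether the stem ends in a vowel or a consonant is.
"derbeza" ends in a vowel. The stems ending in a vowel (hepi → hepal, vashuki → vashukal, sirzipi → sirzipal) drop the final letter and add -al.
So derbeza → derbezal.

derbezal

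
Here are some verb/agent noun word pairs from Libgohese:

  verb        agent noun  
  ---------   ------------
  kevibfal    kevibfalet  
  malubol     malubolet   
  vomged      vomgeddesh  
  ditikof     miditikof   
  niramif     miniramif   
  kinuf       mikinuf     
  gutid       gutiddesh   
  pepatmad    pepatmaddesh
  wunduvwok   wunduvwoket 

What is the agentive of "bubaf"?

gutid and niramif both have last vowel 'i' yet inflect differently (gutiddesh, miniramif), so the last vowel is not what conditions the rule; the final letter is.
"bubaf" ends in -f. The stems ending in -f (ditikof → miditikof, kinuf → mikinuf, niramif → miniramif) add the prefix mi-.
So bubaf → mibubaf.

mibubaf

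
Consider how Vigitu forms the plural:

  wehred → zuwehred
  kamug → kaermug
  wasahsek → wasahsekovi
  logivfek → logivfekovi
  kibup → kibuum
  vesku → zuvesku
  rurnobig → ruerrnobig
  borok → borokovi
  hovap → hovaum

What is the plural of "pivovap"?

kamug and kibup both have last vowel 'u' yet inflect differently (kaermug, kibuum), so the last vowel is not what conditions the rule; the final letter is.
"pivovap" ends in -p. The stems ending in -p (hovap → hovaum, kibup → kibuum) drop the final letter and add -um.
So pivovap → pivovaum.

pivovaum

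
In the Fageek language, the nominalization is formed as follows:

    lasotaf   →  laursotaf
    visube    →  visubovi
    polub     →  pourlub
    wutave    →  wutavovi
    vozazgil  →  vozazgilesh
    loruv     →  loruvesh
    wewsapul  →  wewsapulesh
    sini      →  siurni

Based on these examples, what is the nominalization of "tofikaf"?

loruv and polub both have last vowel 'u' yet inflect differently (loruvesh, pourlub), so the last vowel is not what conditions the rule; the final letter is.
"tofikaf" ends in -f. The one such stem in the data (lasotaf → laursotaf) inserts -ur- after the first vowel (as do polub, sini), so the same rule applies.
So tofikaf → tourfikaf.

tourfikaf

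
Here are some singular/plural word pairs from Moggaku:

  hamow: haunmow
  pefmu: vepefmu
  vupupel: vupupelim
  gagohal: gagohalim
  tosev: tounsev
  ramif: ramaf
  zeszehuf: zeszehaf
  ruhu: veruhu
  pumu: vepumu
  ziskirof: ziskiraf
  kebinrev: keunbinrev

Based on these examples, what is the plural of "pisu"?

zeszehuf and pumu both have last vowel 'u' yet inflect differently (zeszehaf, vepumu), so the last vowel is not what conditions the rule; the final letter is.
"pisu" ends in -u. The stems ending in -u (pumu → vepumu, pefmu → vepefmu, ruhu → veruhu) add the prefix ve-.
So pisu → vepisu.

vepisu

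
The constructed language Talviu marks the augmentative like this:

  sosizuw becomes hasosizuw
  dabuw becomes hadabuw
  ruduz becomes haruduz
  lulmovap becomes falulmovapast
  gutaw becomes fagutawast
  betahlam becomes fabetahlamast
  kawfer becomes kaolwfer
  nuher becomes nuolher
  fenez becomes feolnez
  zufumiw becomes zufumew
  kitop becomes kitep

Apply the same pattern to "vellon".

sosizuw and gutaw both end in -w yet inflect differently (hasosizuw, fagutawast), so the final letter is not what conditions the rule; the last vowel is.
"vellon" has last vowel 'o'. The one such stem in the data (kitop → kitep) changes the last vowel to 'e' (as does zufumiw), so the same rule applies.
The other patterns: stems whose last vowel is 'u' add the prefix ha-; stems whose last vowel is 'a' add fa- … -ast around the stem; stems whose last vowel is 'e' insert -ol- after the first vowel.
So vellon → vellen.

vellen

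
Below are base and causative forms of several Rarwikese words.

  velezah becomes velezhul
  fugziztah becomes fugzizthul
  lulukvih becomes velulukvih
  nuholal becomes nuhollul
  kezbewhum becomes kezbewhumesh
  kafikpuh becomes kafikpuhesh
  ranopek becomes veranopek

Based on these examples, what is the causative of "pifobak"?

pifobkul

kafikpuh and velezah both end in -h yet inflect differently (kafikpuhesh, velezhul), so the final letter is not what conditions the rule; the last vowel is.
"pifobak" has last vowel 'a'. The stems whose last vowel is 'a' (velezah → velezhul, fugziztah → fugzizthul, nuholal → nuhollul) delete the last vowel and add -ul.
So pifobak → pifobkul.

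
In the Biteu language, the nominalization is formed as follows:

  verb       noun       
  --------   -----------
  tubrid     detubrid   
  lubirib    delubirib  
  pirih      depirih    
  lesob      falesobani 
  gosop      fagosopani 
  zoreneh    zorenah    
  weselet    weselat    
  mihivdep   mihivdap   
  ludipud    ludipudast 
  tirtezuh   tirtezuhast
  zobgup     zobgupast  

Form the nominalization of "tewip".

detewip

"tewip" has last vowel 'i'. The stems whose last vowel is 'i' (tubrid → detubrid, lubirib → delubirib, pirih → depirih) add the prefix de-.
The other patterns: stems whose last vowel is 'o' add fa- … -ani around the stem; stems whose last vowel is 'e' change the last vowel to 'a'; stems whose last vowel is 'u' add -ast.
So tewip → detewip.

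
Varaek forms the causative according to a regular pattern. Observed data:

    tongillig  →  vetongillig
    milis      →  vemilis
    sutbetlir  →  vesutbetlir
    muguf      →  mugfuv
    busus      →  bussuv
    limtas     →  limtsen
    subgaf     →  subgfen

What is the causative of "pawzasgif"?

milis and busus both end in -s yet inflect differently (vemilis, bussuv), so the final letter is not what conditions the rule; the last vowel is.
"pawzasgif" has last vowel 'i'. The stems whose last vowel is 'i' (tongillig → vetongillig, milis → vemilis, sutbetlir → vesutbetlir) add the prefix ve-.
So pawzasgif → vepawzasgif.

vepawzasgif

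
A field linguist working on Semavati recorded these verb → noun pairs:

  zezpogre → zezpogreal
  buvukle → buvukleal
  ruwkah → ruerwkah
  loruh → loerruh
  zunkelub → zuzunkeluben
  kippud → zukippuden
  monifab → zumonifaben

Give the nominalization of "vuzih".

loruh and zunkelub both have last vowel 'u' yet inflect differently (loerruh, zuzunkeluben), so the last vowel is not what conditions the rule; the final letter is.
"vuzih" ends in -h. The stems ending in -h (ruwkah → ruerwkah, loruh → loerruh) insert -er- after the first vowel.
The other patterns: stems ending in -e add -al; stems ending in -b or -d add zu- … -en around the stem.
So vuzih → vuerzih.

vuerzih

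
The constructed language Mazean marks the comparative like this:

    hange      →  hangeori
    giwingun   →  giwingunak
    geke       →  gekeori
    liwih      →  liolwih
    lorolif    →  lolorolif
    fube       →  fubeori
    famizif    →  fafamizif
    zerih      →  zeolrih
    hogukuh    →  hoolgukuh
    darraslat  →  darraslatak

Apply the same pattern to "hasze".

"hasze" ends in -e. The stems ending in -e (hange → hangeori, fube → fubeori, geke → gekeori) add -ori.
So hasze → haszeori.

haszeori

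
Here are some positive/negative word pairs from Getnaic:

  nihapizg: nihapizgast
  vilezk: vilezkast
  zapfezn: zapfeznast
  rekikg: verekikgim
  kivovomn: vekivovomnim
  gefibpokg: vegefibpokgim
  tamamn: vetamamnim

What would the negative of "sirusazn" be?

sirusaznast

nihapizg and rekikg both end in -g yet inflect differently (nihapizgast, verekikgim), so the final letter is not what conditions the rule; the second-to-last letter is.
"sirusazn" has second-to-last letter 'z'. The stems whose second-to-last letter is 'z' (nihapizg → nihapizgast, vilezk → vilezkast, zapfezn → zapfeznast) add -ast.
So sirusazn → sirusaznast.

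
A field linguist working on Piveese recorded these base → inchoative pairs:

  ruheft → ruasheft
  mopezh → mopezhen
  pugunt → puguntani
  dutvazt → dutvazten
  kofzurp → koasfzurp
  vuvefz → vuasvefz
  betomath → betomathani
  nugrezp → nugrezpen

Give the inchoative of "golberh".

betomath and mopezh both end in -h yet inflect differently (betomathani, mopezhen), so the final letter is not what conditions the rule; the second-to-last letter is.
"golberh" has second-to-last letter 'r'. The one such stem in the data (kofzurp → koasfzurp) inserts -as- after the first vowel (as do vuvefz, ruheft), so the same rule applies.
The other patterns: stems whose second-to-last letter is 'n' or 't' add -ani; stems whose second-to-last letter is 'z' add -en.
So golberh → goaslberh.

goaslberh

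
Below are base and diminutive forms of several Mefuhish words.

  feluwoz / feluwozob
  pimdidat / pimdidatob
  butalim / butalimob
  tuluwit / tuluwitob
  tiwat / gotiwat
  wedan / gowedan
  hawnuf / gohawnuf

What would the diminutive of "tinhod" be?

pimdidat and tiwat both end in -t yet inflect differently (pimdidatob, gotiwat), so the final letter is not what conditions the rule; the number of vowels is.
"tinhod" has 2 vowels. The stems with 2 vowels (tiwat → gotiwat, wedan → gowedan, hawnuf → gohawnuf) add the prefix go-.
So tinhod → gotinhod.

gotinhod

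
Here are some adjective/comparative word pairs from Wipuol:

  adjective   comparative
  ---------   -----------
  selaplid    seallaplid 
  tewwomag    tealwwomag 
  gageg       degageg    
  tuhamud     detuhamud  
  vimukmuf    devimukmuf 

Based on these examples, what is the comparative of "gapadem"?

tewwomag and gageg both end in -g yet inflect differently (tealwwomag, degageg), so the final letter is not what conditions the rule; the last vowel is.
"gapadem" has last vowel 'e'. The one such stem in the data (gageg → degageg) adds the prefix de-, so the same rule applies.
The other pattern: stems whose last vowel is 'a' or 'i' insert -al- after the first vowel.
So gapadem → degapadem.

degapadem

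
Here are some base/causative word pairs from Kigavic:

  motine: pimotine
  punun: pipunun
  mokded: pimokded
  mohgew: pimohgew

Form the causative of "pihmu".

pipihmu

Every pair shown (motine → pimotine, punun → pipunun, mokded → pimokded, …) follows the same rule: add the prefix pi-.
So pihmu → pipihmu.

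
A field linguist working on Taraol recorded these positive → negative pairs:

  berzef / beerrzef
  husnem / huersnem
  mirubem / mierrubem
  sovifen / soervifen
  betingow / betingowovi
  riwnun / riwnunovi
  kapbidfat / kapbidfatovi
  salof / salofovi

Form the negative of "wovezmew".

woervezmew

sovifen and riwnun both end in -n yet inflect differently (soervifen, riwnunovi), so the final letter is not what conditions the rule; the last vowel is.
"wovezmew" has last vowel 'e'. The stems whose last vowel is 'e' (berzef → beerrzef, husnem → huersnem, mirubem → mierrubem) insert -er- after the first vowel.
So wovezmew → woervezmew.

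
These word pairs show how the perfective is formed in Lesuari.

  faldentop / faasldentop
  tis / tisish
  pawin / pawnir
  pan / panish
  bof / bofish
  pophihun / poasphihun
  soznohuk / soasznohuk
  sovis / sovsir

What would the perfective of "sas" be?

pan and pawin both end in -n yet inflect differently (panish, pawnir), so the final letter is not what conditions the rule; the number of vowels is.
"sas" has 1 vowel. The stems with 1 vowel (pan → panish, tis → tisish, bof → bofish) add -ish.
The other patterns: stems with 2 vowels delete the last vowel and add -ir; stems with 3 vowels insert -as- after the first vowel.
So sas → sasish.

sasish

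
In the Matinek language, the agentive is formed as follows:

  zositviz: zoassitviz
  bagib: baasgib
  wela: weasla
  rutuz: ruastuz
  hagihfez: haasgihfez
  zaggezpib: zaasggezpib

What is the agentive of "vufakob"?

vuasfakob

Every pair shown (zositviz → zoassitviz, bagib → baasgib, wela → weasla, …) follows the same rule: insert -as- after the first vowel.
So vufakob → vuasfakob.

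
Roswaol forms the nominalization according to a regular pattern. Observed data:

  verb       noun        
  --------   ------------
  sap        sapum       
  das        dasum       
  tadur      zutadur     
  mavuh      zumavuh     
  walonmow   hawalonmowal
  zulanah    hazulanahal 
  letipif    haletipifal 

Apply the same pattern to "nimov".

zunimov

mavuh and zulanah both end in -h yet inflect differently (zumavuh, hazulanahal), so the final letter is not what conditions the rule; the number of vowels is.
"nimov" has 2 vowels. The stems with 2 vowels (tadur → zutadur, mavuh → zumavuh) add the prefix zu-.
So nimov → zunimov.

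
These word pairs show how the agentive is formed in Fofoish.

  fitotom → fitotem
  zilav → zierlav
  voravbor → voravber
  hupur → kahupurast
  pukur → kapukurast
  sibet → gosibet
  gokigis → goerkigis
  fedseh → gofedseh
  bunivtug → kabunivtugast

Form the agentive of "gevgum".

kagevgumast

pukur and voravbor both end in -r yet inflect differently (kapukurast, voravber), so the final letter is not what conditions the rule; the last vowel is.
"gevgum" has last vowel 'u'. The stems whose last vowel is 'u' (bunivtug → kabunivtugast, pukur → kapukurast, hupur → kahupurast) add ka- … -ast around the stem.
So gevgum → kagevgumast.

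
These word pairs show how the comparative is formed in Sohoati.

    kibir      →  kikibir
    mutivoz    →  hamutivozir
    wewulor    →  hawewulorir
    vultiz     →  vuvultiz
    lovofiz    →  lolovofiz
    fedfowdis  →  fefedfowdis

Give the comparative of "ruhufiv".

ruruhufiv

"ruhufiv" has last vowel 'i'. The stems whose last vowel is 'i' (fedfowdis → fefedfowdis, kibir → kikibir, lovofiz → lolovofiz) repeat the first consonant+vowel as a prefix.
The other pattern: stems whose last vowel is 'o' add ha- … -ir around the stem.
So ruhufiv → ruruhufiv.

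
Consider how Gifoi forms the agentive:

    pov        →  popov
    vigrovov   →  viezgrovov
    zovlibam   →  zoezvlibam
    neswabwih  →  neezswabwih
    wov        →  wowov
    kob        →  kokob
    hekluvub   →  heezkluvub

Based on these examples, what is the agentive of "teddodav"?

teezddodav

vigrovov and pov both end in -v yet inflect differently (viezgrovov, popov), so the final letter is not what conditions the rule; the number of vowels is.
"teddodav" has 3 vowels. The stems with 3 vowels (vigrovov → viezgrovov, hekluvub → heezkluvub, zovlibam → zoezvlibam) insert -ez- after the first vowel.
The other pattern: stems with 1 vowel repeat the first consonant+vowel as a prefix.
So teddodav → teezddodav.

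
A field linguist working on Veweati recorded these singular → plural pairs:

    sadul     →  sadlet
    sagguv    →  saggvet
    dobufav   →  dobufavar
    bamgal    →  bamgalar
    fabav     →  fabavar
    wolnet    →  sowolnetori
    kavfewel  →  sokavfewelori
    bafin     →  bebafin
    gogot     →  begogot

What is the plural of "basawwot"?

sagguv and dobufav both end in -v yet inflect differently (saggvet, dobufavar), so the final letter is not what conditions the rule; the last vowel is.
"basawwot" has last vowel 'o'. The one such stem in the data (gogot → begogot) adds the prefix be-, so the same rule applies.
So basawwot → bebasawwot.

bebasawwot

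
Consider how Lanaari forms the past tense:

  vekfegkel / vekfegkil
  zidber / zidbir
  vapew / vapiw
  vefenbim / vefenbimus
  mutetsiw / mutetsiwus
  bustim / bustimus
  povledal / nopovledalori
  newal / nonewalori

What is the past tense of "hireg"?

"hireg" has last vowel 'e'. The stems whose last vowel is 'e' (vekfegkel → vekfegkil, zidber → zidbir, vapew → vapiw) change the last vowel to 'i'.
The other patterns: stems whose last vowel is 'i' add -us; stems whose last vowel is 'a' add no- … -ori around the stem.
So hireg → hirig.

hirig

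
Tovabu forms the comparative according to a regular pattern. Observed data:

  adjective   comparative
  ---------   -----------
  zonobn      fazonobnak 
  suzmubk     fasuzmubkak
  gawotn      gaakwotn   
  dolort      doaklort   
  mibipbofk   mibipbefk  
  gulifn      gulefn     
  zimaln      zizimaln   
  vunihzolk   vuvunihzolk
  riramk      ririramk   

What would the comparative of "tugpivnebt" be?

fatugpivnebtak

"tugpivnebt" has second-to-last letter 'b'. The stems whose second-to-last letter is 'b' (zonobn → fazonobnak, suzmubk → fasuzmubkak) add fa- … -ak around the stem.
The other patterns: stems whose second-to-last letter is 'r' or 't' insert -ak- after the first vowel; stems whose second-to-last letter is 'f' change the last vowel to 'e'; stems whose second-to-last letter is 'l' or 'm' repeat the first consonant+vowel as a prefix.
So tugpivnebt → fatugpivnebtak.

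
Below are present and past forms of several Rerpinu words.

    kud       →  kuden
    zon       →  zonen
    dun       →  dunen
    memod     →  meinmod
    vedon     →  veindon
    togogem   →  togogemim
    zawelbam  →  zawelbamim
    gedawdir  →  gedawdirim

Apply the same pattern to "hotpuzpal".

kud and memod both end in -d yet inflect differently (kuden, meinmod), so the final letter is not what conditions the rule; the number of vowels is.
"hotpuzpal" has 3 vowels. The stems with 3 vowels (togogem → togogemim, zawelbam → zawelbamim, gedawdir → gedawdirim) add -im.
The other patterns: stems with 1 vowel add -en; stems with 2 vowels insert -in- after the first vowel.
So hotpuzpal → hotpuzpalim.

hotpuzpalim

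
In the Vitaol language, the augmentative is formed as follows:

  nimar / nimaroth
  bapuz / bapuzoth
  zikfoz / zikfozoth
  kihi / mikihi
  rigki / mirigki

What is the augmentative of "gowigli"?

nimar and kihi both have 2 vowels yet inflect differently (nimaroth, mikihi), so the number of vowels is not what conditions the rule; whether the stem ends in a vowel or a consonant is.
"gowigli" ends in a vowel. The stems ending in a vowel (kihi → mikihi, rigki → mirigki) add the prefix mi-.
So gowigli → migowigli.

migowigli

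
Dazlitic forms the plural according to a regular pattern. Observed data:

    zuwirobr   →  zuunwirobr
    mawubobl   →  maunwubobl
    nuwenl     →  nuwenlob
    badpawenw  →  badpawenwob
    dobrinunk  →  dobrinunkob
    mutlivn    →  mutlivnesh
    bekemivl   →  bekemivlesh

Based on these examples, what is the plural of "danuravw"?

mawubobl and nuwenl both end in -l yet inflect differently (maunwubobl, nuwenlob), so the final letter is not what conditions the rule; the second-to-last letter is.
"danuravw" has second-to-last letter 'v'. The stems whose second-to-last letter is 'v' (mutlivn → mutlivnesh, bekemivl → bekemivlesh) add -esh.
The other patterns: stems whose second-to-last letter is 'b' insert -un- after the first vowel; stems whose second-to-last letter is 'n' add -ob.
So danuravw → danuravwesh.

danuravwesh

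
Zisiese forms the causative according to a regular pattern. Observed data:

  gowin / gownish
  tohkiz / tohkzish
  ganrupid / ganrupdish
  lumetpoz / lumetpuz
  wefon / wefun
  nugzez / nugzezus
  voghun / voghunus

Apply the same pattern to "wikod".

wikud

tohkiz and lumetpoz both end in -z yet inflect differently (tohkzish, lumetpuz), so the final letter is not what conditions the rule; the last vowel is.
"wikod" has last vowel 'o'. The stems whose last vowel is 'o' (lumetpoz → lumetpuz, wefon → wefun) change the last vowel to 'u'.
So wikod → wikud.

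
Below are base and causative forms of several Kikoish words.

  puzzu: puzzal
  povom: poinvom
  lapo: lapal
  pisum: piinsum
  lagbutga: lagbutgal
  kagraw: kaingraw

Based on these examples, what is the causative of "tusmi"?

tusmal

puzzu and pisum both have last vowel 'u' yet inflect differently (puzzal, piinsum), so the last vowel is not what conditions the rule; whether the stem ends in a vowel or a consonant is.
"tusmi" ends in a vowel. The stems ending in a vowel (lapo → lapal, lagbutga → lagbutgal, puzzu → puzzal) drop the final letter and add -al.
So tusmi → tusmal.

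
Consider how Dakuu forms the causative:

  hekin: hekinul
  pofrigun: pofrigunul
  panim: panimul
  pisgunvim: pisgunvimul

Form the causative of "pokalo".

Every pair shown (hekin → hekinul, pofrigun → pofrigunul, panim → panimul, …) follows the same rule: add -ul.
So pokalo → pokaloul.

pokaloul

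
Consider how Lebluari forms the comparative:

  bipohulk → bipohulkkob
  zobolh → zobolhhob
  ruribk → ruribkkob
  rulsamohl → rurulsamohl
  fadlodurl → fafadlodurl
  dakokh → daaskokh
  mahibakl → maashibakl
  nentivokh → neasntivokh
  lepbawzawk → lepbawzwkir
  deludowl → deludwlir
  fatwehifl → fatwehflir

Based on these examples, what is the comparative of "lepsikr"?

"lepsikr" has second-to-last letter 'k'. The stems whose second-to-last letter is 'k' (dakokh → daaskokh, mahibakl → maashibakl, nentivokh → neasntivokh) insert -as- after the first vowel.
So lepsikr → leaspsikr.

leaspsikr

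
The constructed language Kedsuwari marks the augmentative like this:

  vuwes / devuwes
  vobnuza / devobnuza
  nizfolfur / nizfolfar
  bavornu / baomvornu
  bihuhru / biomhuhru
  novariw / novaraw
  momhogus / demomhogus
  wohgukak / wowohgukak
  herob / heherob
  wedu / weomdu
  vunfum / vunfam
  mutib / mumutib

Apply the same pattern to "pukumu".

puomkumu

"pukumu" ends in -u. The stems ending in -u (wedu → weomdu, bavornu → baomvornu, bihuhru → biomhuhru) insert -om- after the first vowel.
The other patterns: stems ending in -a or -s add the prefix de-; stems ending in -b or -k repeat the first consonant+vowel as a prefix; stems ending in -m, -r or -w change the last vowel to 'a'.
So pukumu → puomkumu.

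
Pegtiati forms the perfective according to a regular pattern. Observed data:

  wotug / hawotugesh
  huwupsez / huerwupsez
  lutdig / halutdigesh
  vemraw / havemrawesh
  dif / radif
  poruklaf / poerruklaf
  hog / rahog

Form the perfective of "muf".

hog and lutdig both end in -g yet inflect differently (rahog, halutdigesh), so the final letter is not what conditions the rule; the number of vowels is.
"muf" has 1 vowel. The stems with 1 vowel (dif → radif, hog → rahog) add the prefix ra-.
The other patterns: stems with 2 vowels add ha- … -esh around the stem; stems with 3 vowels insert -er- after the first vowel.
So muf → ramuf.

ramuf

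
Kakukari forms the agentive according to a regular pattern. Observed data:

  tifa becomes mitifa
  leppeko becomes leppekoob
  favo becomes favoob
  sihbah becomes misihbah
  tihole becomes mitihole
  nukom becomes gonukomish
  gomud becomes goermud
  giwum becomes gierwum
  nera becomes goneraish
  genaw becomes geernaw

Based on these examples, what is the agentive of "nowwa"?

gonowwaish

"nowwa" begins with n-. The stems beginning with n- (nukom → gonukomish, nera → goneraish) add go- … -ish around the stem.
So nowwa → gonowwaish.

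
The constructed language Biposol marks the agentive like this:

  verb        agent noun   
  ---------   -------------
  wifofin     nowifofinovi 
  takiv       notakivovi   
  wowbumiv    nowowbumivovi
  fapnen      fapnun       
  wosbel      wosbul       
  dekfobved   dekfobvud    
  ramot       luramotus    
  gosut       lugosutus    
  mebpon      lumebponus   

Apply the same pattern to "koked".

kokud

wifofin and fapnen both end in -n yet inflect differently (nowifofinovi, fapnun), so the final letter is not what conditions the rule; the last vowel is.
"koked" has last vowel 'e'. The stems whose last vowel is 'e' (fapnen → fapnun, wosbel → wosbul, dekfobved → dekfobvud) change the last vowel to 'u'.
So koked → kokud.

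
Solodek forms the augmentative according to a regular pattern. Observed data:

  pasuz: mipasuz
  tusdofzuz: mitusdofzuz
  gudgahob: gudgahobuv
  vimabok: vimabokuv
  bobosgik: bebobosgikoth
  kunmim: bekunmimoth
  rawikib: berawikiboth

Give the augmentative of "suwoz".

suwozuv

"suwoz" has last vowel 'o'. The stems whose last vowel is 'o' (gudgahob → gudgahobuv, vimabok → vimabokuv) add -uv.
The other patterns: stems whose last vowel is 'u' add the prefix mi-; stems whose last vowel is 'i' add be- … -oth around the stem.
So suwoz → suwozuv.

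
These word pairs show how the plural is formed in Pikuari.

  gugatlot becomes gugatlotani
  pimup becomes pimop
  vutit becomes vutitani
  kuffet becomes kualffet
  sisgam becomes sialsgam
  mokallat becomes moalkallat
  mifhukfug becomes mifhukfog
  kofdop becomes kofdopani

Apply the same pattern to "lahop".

kofdop and pimup both end in -p yet inflect differently (kofdopani, pimop), so the final letter is not what conditions the rule; the last vowel is.
"lahop" has last vowel 'o'. The stems whose last vowel is 'o' (gugatlot → gugatlotani, kofdop → kofdopani) add -ani.
So lahop → lahopani.

lahopani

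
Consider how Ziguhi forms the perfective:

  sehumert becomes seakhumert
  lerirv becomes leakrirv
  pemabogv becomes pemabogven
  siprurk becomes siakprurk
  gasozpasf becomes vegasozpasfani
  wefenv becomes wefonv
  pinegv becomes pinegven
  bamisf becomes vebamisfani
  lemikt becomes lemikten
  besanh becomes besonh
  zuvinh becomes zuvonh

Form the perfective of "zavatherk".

zaakvatherk

wefenv and lerirv both end in -v yet inflect differently (wefonv, leakrirv), so the final letter is not what conditions the rule; the second-to-last letter is.
"zavatherk" has second-to-last letter 'r'. The stems whose second-to-last letter is 'r' (siprurk → siakprurk, lerirv → leakrirv, sehumert → seakhumert) insert -ak- after the first vowel.
So zavatherk → zaakvatherk.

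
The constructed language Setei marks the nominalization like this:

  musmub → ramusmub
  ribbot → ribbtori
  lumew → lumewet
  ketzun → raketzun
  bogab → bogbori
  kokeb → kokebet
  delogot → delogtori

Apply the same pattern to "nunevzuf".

kokeb and musmub both end in -b yet inflect differently (kokebet, ramusmub), so the final letter is not what conditions the rule; the last vowel is.
"nunevzuf" has last vowel 'u'. The stems whose last vowel is 'u' (musmub → ramusmub, ketzun → raketzun) add the prefix ra-.
So nunevzuf → ranunevzuf.

ranunevzuf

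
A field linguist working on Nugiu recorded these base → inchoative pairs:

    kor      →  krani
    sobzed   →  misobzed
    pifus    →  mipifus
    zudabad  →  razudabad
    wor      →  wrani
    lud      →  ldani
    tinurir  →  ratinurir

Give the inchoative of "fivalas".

rafivalas

lud and sobzed both end in -d yet inflect differently (ldani, misobzed), so the final letter is not what conditions the rule; the number of vowels is.
"fivalas" has 3 vowels. The stems with 3 vowels (zudabad → razudabad, tinurir → ratinurir) add the prefix ra-.
So fivalas → rafivalas.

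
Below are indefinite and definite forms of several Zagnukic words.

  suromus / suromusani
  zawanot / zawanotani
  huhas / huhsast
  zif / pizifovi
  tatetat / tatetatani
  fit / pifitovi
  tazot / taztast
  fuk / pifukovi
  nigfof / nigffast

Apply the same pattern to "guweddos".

guweddosani

zif and nigfof both end in -f yet inflect differently (pizifovi, nigffast), so the final letter is not what conditions the rule; the number of vowels is.
"guweddos" has 3 vowels. The stems with 3 vowels (zawanot → zawanotani, suromus → suromusani, tatetat → tatetatani) add -ani.
The other patterns: stems with 1 vowel add pi- … -ovi around the stem; stems with 2 vowels delete the last vowel and add -ast.
So guweddos → guweddosani.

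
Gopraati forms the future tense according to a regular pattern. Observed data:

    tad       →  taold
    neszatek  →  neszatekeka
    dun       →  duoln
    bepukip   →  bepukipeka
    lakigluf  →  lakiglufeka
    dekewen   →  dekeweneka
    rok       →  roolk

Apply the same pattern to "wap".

waolp

dun and dekewen both end in -n yet inflect differently (duoln, dekeweneka), so the final letter is not what conditions the rule; the number of vowels is.
"wap" has 1 vowel. The stems with 1 vowel (dun → duoln, rok → roolk, tad → taold) insert -ol- after the first vowel.
The other pattern: stems with 3 vowels add -eka.
So wap → waolp.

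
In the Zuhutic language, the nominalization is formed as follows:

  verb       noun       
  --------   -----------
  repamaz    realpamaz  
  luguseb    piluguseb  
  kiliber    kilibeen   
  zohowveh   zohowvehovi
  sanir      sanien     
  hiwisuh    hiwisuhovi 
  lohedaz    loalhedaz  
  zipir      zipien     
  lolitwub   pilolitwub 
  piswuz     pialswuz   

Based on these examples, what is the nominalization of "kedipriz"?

kealdipriz

luguseb and kiliber both have last vowel 'e' yet inflect differently (piluguseb, kilibeen), so the last vowel is not what conditions the rule; the final letter is.
"kedipriz" ends in -z. The stems ending in -z (repamaz → realpamaz, piswuz → pialswuz, lohedaz → loalhedaz) insert -al- after the first vowel.
So kedipriz → kealdipriz.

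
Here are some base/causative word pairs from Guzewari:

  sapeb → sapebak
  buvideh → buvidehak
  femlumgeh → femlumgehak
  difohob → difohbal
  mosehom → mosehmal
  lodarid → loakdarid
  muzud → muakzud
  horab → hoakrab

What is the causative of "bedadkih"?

sapeb and difohob both end in -b yet inflect differently (sapebak, difohbal), so the final letter is not what conditions the rule; the last vowel is.
"bedadkih" has last vowel 'i'. The one such stem in the data (lodarid → loakdarid) inserts -ak- after the first vowel (as do muzud, horab), so the same rule applies.
The other patterns: stems whose last vowel is 'e' add -ak; stems whose last vowel is 'o' delete the last vowel and add -al.
So bedadkih → beakdadkih.

beakdadkih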